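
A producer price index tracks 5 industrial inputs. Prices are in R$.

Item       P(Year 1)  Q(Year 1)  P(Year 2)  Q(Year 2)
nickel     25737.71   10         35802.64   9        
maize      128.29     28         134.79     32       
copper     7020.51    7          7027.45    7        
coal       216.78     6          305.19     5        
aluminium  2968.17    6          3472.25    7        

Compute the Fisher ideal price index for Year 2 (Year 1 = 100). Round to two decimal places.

Laspeyres component (base-period weights):
ΣP(Year 2)Q(Year 1) = 35802.64×10 + 134.79×28 + 7027.45×7 + 305.19×6 + 3472.25×6 = 358026.4 + 3774.12 + 49192.15 + 1831.14 + 20833.5 = 433657.31
ΣP(Year 1)Q(Year 1) = 25737.71×10 + 128.29×28 + 7020.51×7 + 216.78×6 + 2968.17×6 = 257377.1 + 3592.12 + 49143.57 + 1300.68 + 17809.02 = 329222.49
L = 433657.31 / 329222.49 × 100 = 131.7217
Paasche component (current-period weights):
ΣP(Year 2)Q(Year 2) = 35802.64×9 + 134.79×32 + 7027.45×7 + 305.19×5 + 3472.25×7 = 322223.76 + 4313.28 + 49192.15 + 1525.95 + 24305.75 = 401560.89
ΣP(Year 1)Q(Year 2) = 25737.71×9 + 128.29×32 + 7020.51×7 + 216.78×5 + 2968.17×7 = 231639.39 + 4105.28 + 49143.57 + 1083.9 + 20777.19 = 306749.33
P = 401560.89 / 306749.33 × 100 = 130.9085
Fisher = √(L × P) = √(131.7217 × 130.9085) = 131.3144

131.31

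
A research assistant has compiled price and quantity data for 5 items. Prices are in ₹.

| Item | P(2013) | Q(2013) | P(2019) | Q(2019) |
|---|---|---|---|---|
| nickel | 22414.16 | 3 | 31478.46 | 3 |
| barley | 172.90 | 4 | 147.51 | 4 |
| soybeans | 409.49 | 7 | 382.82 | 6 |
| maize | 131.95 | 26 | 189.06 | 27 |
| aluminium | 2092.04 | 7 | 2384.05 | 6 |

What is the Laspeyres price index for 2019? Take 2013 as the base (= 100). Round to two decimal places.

134.24

Laspeyres price index uses base-period quantities as weights.
ΣP(2019)·Q(2013) = 31478.46×3 + 147.51×4 + 382.82×7 + 189.06×26 + 2384.05×7 = 94435.38 + 590.04 + 2679.74 + 4915.56 + 16688.35 = 119309.07
ΣP(2013)·Q(2013) = 22414.16×3 + 172.90×4 + 409.49×7 + 131.95×26 + 2092.04×7 = 67242.48 + 691.6 + 2866.43 + 3430.7 + 14644.28 = 88875.49
Index = 119309.07 / 88875.49 × 100 = 134.2429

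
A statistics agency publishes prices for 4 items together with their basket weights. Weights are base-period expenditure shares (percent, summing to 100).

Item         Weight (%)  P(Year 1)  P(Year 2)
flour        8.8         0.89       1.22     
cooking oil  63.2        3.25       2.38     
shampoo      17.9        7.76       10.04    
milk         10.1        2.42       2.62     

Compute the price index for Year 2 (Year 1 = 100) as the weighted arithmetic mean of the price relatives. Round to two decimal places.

92.44

flour: 8.8 × (1.22/0.89) = 8.8 × 1.370787 = 12.0629
cooking oil: 63.2 × (2.38/3.25) = 63.2 × 0.732308 = 46.2818
shampoo: 17.9 × (10.04/7.76) = 17.9 × 1.293814 = 23.1593
milk: 10.1 × (2.62/2.42) = 10.1 × 1.082645 = 10.9347
Index = Σ wᵢ·(p₁ᵢ/p₀ᵢ) = 12.0629 + 46.2818 + 23.1593 + 10.9347 = 92.4388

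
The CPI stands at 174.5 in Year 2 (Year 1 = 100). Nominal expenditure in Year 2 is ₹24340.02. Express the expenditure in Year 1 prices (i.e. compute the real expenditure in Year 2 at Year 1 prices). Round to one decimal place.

13948.4

Real = Nominal ÷ (Index/100) = 24340.02 ÷ (174.5/100)
     = 24340.02 ÷ 1.745 = 13948.4355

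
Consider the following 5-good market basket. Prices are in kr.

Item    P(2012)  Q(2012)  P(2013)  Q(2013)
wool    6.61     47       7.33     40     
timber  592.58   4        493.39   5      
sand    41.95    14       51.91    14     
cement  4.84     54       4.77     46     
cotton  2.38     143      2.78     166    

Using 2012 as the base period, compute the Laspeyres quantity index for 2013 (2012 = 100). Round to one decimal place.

114.5

Laspeyres quantity index uses base-period prices as weights.
ΣP(2012)·Q(2013) = 6.61×40 + 592.58×5 + 41.95×14 + 4.84×46 + 2.38×166 = 264.4 + 2962.9 + 587.3 + 222.64 + 395.08 = 4432.32
ΣP(2012)·Q(2012) = 6.61×47 + 592.58×4 + 41.95×14 + 4.84×54 + 2.38×143 = 310.67 + 2370.32 + 587.3 + 261.36 + 340.34 = 3869.99
Index = 4432.32 / 3869.99 × 100 = 114.5305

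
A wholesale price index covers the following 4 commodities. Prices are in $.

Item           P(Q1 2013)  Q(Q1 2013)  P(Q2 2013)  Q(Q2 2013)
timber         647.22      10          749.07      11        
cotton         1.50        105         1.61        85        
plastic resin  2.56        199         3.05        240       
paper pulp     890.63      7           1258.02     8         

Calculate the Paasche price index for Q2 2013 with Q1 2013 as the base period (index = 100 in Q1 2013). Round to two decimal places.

Paasche price index uses current-period quantities as weights.
ΣP(Q2 2013)·Q(Q2 2013) = 749.07×11 + 1.61×85 + 3.05×240 + 1258.02×8 = 8239.77 + 136.85 + 732 + 10064.16 = 19172.78
ΣP(Q1 2013)·Q(Q2 2013) = 647.22×11 + 1.50×85 + 2.56×240 + 890.63×8 = 7119.42 + 127.5 + 614.4 + 7125.04 = 14986.36
Index = 19172.78 / 14986.36 × 100 = 127.9349

127.93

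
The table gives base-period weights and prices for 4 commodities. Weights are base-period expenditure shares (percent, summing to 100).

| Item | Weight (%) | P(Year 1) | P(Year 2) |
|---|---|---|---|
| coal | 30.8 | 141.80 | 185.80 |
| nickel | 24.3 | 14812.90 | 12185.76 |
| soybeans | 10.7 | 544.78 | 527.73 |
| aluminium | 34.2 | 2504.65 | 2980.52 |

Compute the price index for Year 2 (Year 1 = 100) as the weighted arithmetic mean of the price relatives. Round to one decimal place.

coal: 30.8 × (185.80/141.80) = 30.8 × 1.310296 = 40.3571
nickel: 24.3 × (12185.76/14812.90) = 24.3 × 0.822645 = 19.9903
soybeans: 10.7 × (527.73/544.78) = 10.7 × 0.968703 = 10.3651
aluminium: 34.2 × (2980.52/2504.65) = 34.2 × 1.189995 = 40.6978
Index = Σ wᵢ·(p₁ᵢ/p₀ᵢ) = 40.3571 + 19.9903 + 10.3651 + 40.6978 = 111.4103

111.4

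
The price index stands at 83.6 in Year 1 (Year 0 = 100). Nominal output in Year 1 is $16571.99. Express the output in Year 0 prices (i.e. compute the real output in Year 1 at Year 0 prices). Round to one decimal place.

19823.0

Real = Nominal ÷ (Index/100) = 16571.99 ÷ (83.6/100)
     = 16571.99 ÷ 0.836 = 19822.9545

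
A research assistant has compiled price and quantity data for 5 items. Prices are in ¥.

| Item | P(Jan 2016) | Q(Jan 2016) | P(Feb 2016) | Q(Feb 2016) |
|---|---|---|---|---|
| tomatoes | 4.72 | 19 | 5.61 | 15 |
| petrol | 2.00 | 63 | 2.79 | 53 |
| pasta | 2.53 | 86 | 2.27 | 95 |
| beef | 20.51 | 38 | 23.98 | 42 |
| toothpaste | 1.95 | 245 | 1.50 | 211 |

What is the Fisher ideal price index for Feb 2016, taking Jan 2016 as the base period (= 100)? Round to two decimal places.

Laspeyres component (base-period weights):
ΣP(Feb 2016)Q(Jan 2016) = 5.61×19 + 2.79×63 + 2.27×86 + 23.98×38 + 1.50×245 = 106.59 + 175.77 + 195.22 + 911.24 + 367.5 = 1756.32
ΣP(Jan 2016)Q(Jan 2016) = 4.72×19 + 2.00×63 + 2.53×86 + 20.51×38 + 1.95×245 = 89.68 + 126 + 217.58 + 779.38 + 477.75 = 1690.39
L = 1756.32 / 1690.39 × 100 = 103.9003
Paasche component (current-period weights):
ΣP(Feb 2016)Q(Feb 2016) = 5.61×15 + 2.79×53 + 2.27×95 + 23.98×42 + 1.50×211 = 84.15 + 147.87 + 215.65 + 1007.16 + 316.5 = 1771.33
ΣP(Jan 2016)Q(Feb 2016) = 4.72×15 + 2.00×53 + 2.53×95 + 20.51×42 + 1.95×211 = 70.8 + 106 + 240.35 + 861.42 + 411.45 = 1690.02
P = 1771.33 / 1690.02 × 100 = 104.8112
Fisher = √(L × P) = √(103.9003 × 104.8112) = 104.3547

104.35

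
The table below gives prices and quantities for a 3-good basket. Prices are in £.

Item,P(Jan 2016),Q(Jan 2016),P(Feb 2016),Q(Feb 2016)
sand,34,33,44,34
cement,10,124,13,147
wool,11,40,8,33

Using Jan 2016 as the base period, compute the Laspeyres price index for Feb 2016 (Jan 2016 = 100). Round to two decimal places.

Laspeyres price index uses base-period quantities as weights.
ΣP(Feb 2016)·Q(Jan 2016) = 44×33 + 13×124 + 8×40 = 1452 + 1612 + 320 = 3384
ΣP(Jan 2016)·Q(Jan 2016) = 34×33 + 10×124 + 11×40 = 1122 + 1240 + 440 = 2802
Index = 3384 / 2802 × 100 = 120.7709

120.77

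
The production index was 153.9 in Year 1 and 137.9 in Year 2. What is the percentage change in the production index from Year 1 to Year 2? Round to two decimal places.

-10.40%

Change = (137.9 − 153.9) / 153.9 × 100
       = -16.0 / 153.9 × 100 = -10.3964%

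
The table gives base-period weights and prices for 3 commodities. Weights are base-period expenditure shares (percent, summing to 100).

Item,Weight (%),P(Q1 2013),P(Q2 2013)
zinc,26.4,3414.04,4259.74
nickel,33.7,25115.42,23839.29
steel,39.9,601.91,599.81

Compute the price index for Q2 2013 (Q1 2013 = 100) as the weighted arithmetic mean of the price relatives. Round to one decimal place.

zinc: 26.4 × (4259.74/3414.04) = 26.4 × 1.247712 = 32.9396
nickel: 33.7 × (23839.29/25115.42) = 33.7 × 0.949189 = 31.9877
steel: 39.9 × (599.81/601.91) = 39.9 × 0.996511 = 39.7608
Index = Σ wᵢ·(p₁ᵢ/p₀ᵢ) = 32.9396 + 31.9877 + 39.7608 = 104.6881

104.7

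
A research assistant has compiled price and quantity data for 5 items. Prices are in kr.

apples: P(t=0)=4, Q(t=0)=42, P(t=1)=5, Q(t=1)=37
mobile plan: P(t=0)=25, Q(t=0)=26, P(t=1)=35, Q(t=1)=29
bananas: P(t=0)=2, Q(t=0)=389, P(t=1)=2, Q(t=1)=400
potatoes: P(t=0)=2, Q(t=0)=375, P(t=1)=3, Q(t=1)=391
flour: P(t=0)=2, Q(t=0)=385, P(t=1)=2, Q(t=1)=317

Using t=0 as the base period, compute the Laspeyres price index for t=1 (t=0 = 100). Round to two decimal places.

Laspeyres price index uses base-period quantities as weights.
ΣP(t=1)·Q(t=0) = 5×42 + 35×26 + 2×389 + 3×375 + 2×385 = 210 + 910 + 778 + 1125 + 770 = 3793
ΣP(t=0)·Q(t=0) = 4×42 + 25×26 + 2×389 + 2×375 + 2×385 = 168 + 650 + 778 + 750 + 770 = 3116
Index = 3793 / 3116 × 100 = 121.7266

121.73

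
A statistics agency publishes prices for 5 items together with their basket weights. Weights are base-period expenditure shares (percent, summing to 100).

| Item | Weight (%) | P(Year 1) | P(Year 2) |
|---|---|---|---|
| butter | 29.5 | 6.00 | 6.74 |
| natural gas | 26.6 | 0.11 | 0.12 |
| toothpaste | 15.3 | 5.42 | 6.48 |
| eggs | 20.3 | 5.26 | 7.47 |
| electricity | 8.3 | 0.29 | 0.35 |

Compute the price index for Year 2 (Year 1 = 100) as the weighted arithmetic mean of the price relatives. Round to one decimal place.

butter: 29.5 × (6.74/6.00) = 29.5 × 1.123333 = 33.1383
natural gas: 26.6 × (0.12/0.11) = 26.6 × 1.090909 = 29.0182
toothpaste: 15.3 × (6.48/5.42) = 15.3 × 1.195572 = 18.2923
eggs: 20.3 × (7.47/5.26) = 20.3 × 1.420152 = 28.8291
electricity: 8.3 × (0.35/0.29) = 8.3 × 1.206897 = 10.0172
Index = Σ wᵢ·(p₁ᵢ/p₀ᵢ) = 33.1383 + 29.0182 + 18.2923 + 28.8291 + 10.0172 = 119.2951

119.3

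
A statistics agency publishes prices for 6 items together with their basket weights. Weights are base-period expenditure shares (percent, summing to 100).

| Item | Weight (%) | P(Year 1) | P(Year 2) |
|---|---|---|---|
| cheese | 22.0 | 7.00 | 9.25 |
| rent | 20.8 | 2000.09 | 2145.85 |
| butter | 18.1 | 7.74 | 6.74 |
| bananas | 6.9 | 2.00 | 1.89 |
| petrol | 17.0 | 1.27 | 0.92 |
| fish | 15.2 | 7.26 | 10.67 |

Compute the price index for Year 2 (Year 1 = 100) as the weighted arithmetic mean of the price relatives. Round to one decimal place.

cheese: 22.0 × (9.25/7.00) = 22.0 × 1.321429 = 29.0714
rent: 20.8 × (2145.85/2000.09) = 20.8 × 1.072877 = 22.3158
butter: 18.1 × (6.74/7.74) = 18.1 × 0.870801 = 15.7615
bananas: 6.9 × (1.89/2.00) = 6.9 × 0.945000 = 6.5205
petrol: 17.0 × (0.92/1.27) = 17.0 × 0.724409 = 12.3150
fish: 15.2 × (10.67/7.26) = 15.2 × 1.469697 = 22.3394
Index = Σ wᵢ·(p₁ᵢ/p₀ᵢ) = 29.0714 + 22.3158 + 15.7615 + 6.5205 + 12.3150 + 22.3394 = 108.3236

108.3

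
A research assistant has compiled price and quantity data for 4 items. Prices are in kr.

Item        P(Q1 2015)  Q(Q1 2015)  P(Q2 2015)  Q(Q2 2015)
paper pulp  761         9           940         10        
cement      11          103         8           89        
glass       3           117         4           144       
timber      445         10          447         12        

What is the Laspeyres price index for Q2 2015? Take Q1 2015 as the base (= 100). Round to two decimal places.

Laspeyres price index uses base-period quantities as weights.
ΣP(Q2 2015)·Q(Q1 2015) = 940×9 + 8×103 + 4×117 + 447×10 = 8460 + 824 + 468 + 4470 = 14222
ΣP(Q1 2015)·Q(Q1 2015) = 761×9 + 11×103 + 3×117 + 445×10 = 6849 + 1133 + 351 + 4450 = 12783
Index = 14222 / 12783 × 100 = 111.2571

111.26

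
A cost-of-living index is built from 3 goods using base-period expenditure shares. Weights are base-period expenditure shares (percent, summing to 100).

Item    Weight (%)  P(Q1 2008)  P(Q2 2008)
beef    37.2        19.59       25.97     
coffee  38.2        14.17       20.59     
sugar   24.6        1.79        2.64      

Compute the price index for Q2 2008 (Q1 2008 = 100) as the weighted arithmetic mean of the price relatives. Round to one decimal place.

beef: 37.2 × (25.97/19.59) = 37.2 × 1.325676 = 49.3152
coffee: 38.2 × (20.59/14.17) = 38.2 × 1.453070 = 55.5073
sugar: 24.6 × (2.64/1.79) = 24.6 × 1.474860 = 36.2816
Index = Σ wᵢ·(p₁ᵢ/p₀ᵢ) = 49.3152 + 55.5073 + 36.2816 = 141.1040

141.1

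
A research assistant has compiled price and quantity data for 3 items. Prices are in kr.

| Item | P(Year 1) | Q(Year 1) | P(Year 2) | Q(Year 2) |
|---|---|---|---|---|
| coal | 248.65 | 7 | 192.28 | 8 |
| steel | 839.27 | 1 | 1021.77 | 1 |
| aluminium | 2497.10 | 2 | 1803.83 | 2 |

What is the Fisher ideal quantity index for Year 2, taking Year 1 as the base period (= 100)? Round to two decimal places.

Laspeyres component (base-period weights):
ΣP(Year 1)Q(Year 2) = 248.65×8 + 839.27×1 + 2497.10×2 = 1989.2 + 839.27 + 4994.2 = 7822.67
ΣP(Year 1)Q(Year 1) = 248.65×7 + 839.27×1 + 2497.10×2 = 1740.55 + 839.27 + 4994.2 = 7574.02
L = 7822.67 / 7574.02 × 100 = 103.2829
Paasche component (current-period weights):
ΣP(Year 2)Q(Year 2) = 192.28×8 + 1021.77×1 + 1803.83×2 = 1538.24 + 1021.77 + 3607.66 = 6167.67
ΣP(Year 2)Q(Year 1) = 192.28×7 + 1021.77×1 + 1803.83×2 = 1345.96 + 1021.77 + 3607.66 = 5975.39
P = 6167.67 / 5975.39 × 100 = 103.2179
Fisher = √(L × P) = √(103.2829 × 103.2179) = 103.2504

103.25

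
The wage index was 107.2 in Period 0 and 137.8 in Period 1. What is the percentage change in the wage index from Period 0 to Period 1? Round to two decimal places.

Change = (137.8 − 107.2) / 107.2 × 100
       = 30.6 / 107.2 × 100 = 28.5448%

28.54%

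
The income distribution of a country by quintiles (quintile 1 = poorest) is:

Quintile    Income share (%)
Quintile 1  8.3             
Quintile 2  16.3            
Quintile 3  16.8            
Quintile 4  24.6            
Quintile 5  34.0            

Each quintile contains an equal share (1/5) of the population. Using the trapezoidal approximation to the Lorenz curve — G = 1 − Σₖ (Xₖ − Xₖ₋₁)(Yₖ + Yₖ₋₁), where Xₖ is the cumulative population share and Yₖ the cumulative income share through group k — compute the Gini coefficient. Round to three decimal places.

Cumulative income shares Yₖ: 0.0830, 0.2460, 0.4140, 0.6600, 1.0000
Σ (Xₖ−Xₖ₋₁)(Yₖ+Yₖ₋₁) = (1/5)(0.0830+0.0000) + (1/5)(0.2460+0.0830) + (1/5)(0.4140+0.2460) + (1/5)(0.6600+0.4140) + (1/5)(1.0000+0.6600)
  = 0.0166 + 0.0658 + 0.1320 + 0.2148 + 0.3320 = 0.7612
G = 1 − 0.7612 = 0.2388

0.239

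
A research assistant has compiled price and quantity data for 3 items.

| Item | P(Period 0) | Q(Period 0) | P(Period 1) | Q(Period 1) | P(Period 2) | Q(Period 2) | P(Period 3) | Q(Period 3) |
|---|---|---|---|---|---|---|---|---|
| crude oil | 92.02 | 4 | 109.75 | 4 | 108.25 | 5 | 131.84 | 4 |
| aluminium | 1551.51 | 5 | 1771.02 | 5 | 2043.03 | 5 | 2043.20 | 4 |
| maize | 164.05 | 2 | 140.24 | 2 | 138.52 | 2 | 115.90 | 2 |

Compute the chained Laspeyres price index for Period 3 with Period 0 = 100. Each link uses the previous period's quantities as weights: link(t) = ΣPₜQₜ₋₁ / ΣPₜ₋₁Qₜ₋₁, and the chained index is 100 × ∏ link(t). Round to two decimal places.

130.10

Link Period 0→Period 1:
ΣP(Period 1)Q(Period 0) = 109.75×4 + 1771.02×5 + 140.24×2 = 439 + 8855.1 + 280.48 = 9574.58
ΣP(Period 0)Q(Period 0) = 92.02×4 + 1551.51×5 + 164.05×2 = 368.08 + 7757.55 + 328.1 = 8453.73
link = 9574.58/8453.73 = 1.132586
Link Period 1→Period 2:
ΣP(Period 2)Q(Period 1) = 108.25×4 + 2043.03×5 + 138.52×2 = 433 + 10215.15 + 277.04 = 10925.19
ΣP(Period 1)Q(Period 1) = 109.75×4 + 1771.02×5 + 140.24×2 = 439 + 8855.1 + 280.48 = 9574.58
link = 10925.19/9574.58 = 1.141062
Link Period 2→Period 3:
ΣP(Period 3)Q(Period 2) = 131.84×5 + 2043.20×5 + 115.90×2 = 659.2 + 10216 + 231.8 = 11107
ΣP(Period 2)Q(Period 2) = 108.25×5 + 2043.03×5 + 138.52×2 = 541.25 + 10215.15 + 277.04 = 11033.44
link = 11107/11033.44 = 1.006667
Chained index = 100 × 1.132586 × 1.141062 × 1.006667 = 130.0968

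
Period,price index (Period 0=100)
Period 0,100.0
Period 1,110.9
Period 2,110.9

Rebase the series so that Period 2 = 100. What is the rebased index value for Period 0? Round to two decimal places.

90.17

Rebased(Period 0) = 100.0 / 110.9 × 100 = 90.1713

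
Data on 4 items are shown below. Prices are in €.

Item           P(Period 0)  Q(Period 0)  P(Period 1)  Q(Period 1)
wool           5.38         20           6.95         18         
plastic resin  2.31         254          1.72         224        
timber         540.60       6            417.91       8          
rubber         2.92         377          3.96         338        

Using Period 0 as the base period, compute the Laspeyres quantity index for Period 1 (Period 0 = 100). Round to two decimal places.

117.61

Laspeyres quantity index uses base-period prices as weights.
ΣP(Period 0)·Q(Period 1) = 5.38×18 + 2.31×224 + 540.60×8 + 2.92×338 = 96.84 + 517.44 + 4324.8 + 986.96 = 5926.04
ΣP(Period 0)·Q(Period 0) = 5.38×20 + 2.31×254 + 540.60×6 + 2.92×377 = 107.6 + 586.74 + 3243.6 + 1100.84 = 5038.78
Index = 5926.04 / 5038.78 × 100 = 117.6086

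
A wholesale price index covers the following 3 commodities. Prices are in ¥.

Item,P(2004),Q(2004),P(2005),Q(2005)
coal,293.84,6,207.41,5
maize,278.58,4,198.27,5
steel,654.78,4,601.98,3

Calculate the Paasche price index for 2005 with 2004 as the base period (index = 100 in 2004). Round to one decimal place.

79.4

Paasche price index uses current-period quantities as weights.
ΣP(2005)·Q(2005) = 207.41×5 + 198.27×5 + 601.98×3 = 1037.05 + 991.35 + 1805.94 = 3834.34
ΣP(2004)·Q(2005) = 293.84×5 + 278.58×5 + 654.78×3 = 1469.2 + 1392.9 + 1964.34 = 4826.44
Index = 3834.34 / 4826.44 × 100 = 79.4445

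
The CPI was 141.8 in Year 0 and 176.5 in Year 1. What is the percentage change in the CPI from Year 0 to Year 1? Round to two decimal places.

Change = (176.5 − 141.8) / 141.8 × 100
       = 34.7 / 141.8 × 100 = 24.4711%

24.47%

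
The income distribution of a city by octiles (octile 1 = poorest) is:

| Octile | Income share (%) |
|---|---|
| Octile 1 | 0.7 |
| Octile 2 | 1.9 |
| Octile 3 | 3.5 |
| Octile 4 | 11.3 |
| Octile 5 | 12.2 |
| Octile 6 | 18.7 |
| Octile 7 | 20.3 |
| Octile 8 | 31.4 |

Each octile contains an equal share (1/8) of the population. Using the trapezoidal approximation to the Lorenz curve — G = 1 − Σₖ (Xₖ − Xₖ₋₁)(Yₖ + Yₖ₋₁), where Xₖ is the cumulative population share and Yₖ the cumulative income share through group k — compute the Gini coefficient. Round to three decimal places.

Cumulative income shares Yₖ: 0.0070, 0.0260, 0.0610, 0.1740, 0.2960, 0.4830, 0.6860, 1.0000
Σ (Xₖ−Xₖ₋₁)(Yₖ+Yₖ₋₁) = (1/8)(0.0070+0.0000) + (1/8)(0.0260+0.0070) + (1/8)(0.0610+0.0260) + (1/8)(0.1740+0.0610) + (1/8)(0.2960+0.1740) + (1/8)(0.4830+0.2960) + (1/8)(0.6860+0.4830) + (1/8)(1.0000+0.6860)
  = 0.0009 + 0.0041 + 0.0109 + 0.0294 + 0.0587 + 0.0974 + 0.1461 + 0.2107 = 0.5583
G = 1 − 0.5583 = 0.4417

0.442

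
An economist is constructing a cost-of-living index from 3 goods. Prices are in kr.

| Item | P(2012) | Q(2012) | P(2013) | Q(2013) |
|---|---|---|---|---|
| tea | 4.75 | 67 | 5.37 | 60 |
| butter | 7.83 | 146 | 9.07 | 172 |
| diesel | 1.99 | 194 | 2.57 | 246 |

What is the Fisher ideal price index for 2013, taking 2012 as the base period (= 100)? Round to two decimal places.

Laspeyres component (base-period weights):
ΣP(2013)Q(2012) = 5.37×67 + 9.07×146 + 2.57×194 = 359.79 + 1324.22 + 498.58 = 2182.59
ΣP(2012)Q(2012) = 4.75×67 + 7.83×146 + 1.99×194 = 318.25 + 1143.18 + 386.06 = 1847.49
L = 2182.59 / 1847.49 × 100 = 118.1381
Paasche component (current-period weights):
ΣP(2013)Q(2013) = 5.37×60 + 9.07×172 + 2.57×246 = 322.2 + 1560.04 + 632.22 = 2514.46
ΣP(2012)Q(2013) = 4.75×60 + 7.83×172 + 1.99×246 = 285 + 1346.76 + 489.54 = 2121.3
P = 2514.46 / 2121.3 × 100 = 118.5339
Fisher = √(L × P) = √(118.1381 × 118.5339) = 118.3359

118.34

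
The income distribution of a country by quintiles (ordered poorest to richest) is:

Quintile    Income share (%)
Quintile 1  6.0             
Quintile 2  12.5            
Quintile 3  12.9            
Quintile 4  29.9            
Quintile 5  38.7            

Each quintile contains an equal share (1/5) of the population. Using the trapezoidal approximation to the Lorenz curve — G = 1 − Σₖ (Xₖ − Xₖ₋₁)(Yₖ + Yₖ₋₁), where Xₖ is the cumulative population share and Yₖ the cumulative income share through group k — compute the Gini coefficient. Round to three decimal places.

Cumulative income shares Yₖ: 0.0600, 0.1850, 0.3140, 0.6130, 1.0000
Σ (Xₖ−Xₖ₋₁)(Yₖ+Yₖ₋₁) = (1/5)(0.0600+0.0000) + (1/5)(0.1850+0.0600) + (1/5)(0.3140+0.1850) + (1/5)(0.6130+0.3140) + (1/5)(1.0000+0.6130)
  = 0.0120 + 0.0490 + 0.0998 + 0.1854 + 0.3226 = 0.6688
G = 1 − 0.6688 = 0.3312

0.331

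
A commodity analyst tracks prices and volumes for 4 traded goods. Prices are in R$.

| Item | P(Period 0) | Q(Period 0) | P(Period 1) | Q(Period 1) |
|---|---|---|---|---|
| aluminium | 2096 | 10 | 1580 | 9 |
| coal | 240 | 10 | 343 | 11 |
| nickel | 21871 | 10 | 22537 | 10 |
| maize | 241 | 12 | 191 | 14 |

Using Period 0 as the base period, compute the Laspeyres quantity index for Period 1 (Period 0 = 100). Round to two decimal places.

99.44

Laspeyres quantity index uses base-period prices as weights.
ΣP(Period 0)·Q(Period 1) = 2096×9 + 240×11 + 21871×10 + 241×14 = 18864 + 2640 + 218710 + 3374 = 243588
ΣP(Period 0)·Q(Period 0) = 2096×10 + 240×10 + 21871×10 + 241×12 = 20960 + 2400 + 218710 + 2892 = 244962
Index = 243588 / 244962 × 100 = 99.4391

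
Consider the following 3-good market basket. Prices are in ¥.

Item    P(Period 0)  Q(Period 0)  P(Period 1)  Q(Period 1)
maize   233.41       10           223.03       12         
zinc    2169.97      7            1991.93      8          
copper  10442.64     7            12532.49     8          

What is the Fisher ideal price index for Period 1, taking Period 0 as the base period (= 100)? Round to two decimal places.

Laspeyres component (base-period weights):
ΣP(Period 1)Q(Period 0) = 223.03×10 + 1991.93×7 + 12532.49×7 = 2230.3 + 13943.51 + 87727.43 = 103901.24
ΣP(Period 0)Q(Period 0) = 233.41×10 + 2169.97×7 + 10442.64×7 = 2334.1 + 15189.79 + 73098.48 = 90622.37
L = 103901.24 / 90622.37 × 100 = 114.6530
Paasche component (current-period weights):
ΣP(Period 1)Q(Period 1) = 223.03×12 + 1991.93×8 + 12532.49×8 = 2676.36 + 15935.44 + 100259.92 = 118871.72
ΣP(Period 0)Q(Period 1) = 233.41×12 + 2169.97×8 + 10442.64×8 = 2800.92 + 17359.76 + 83541.12 = 103701.8
P = 118871.72 / 103701.8 × 100 = 114.6284
Fisher = √(L × P) = √(114.6530 × 114.6284) = 114.6407

114.64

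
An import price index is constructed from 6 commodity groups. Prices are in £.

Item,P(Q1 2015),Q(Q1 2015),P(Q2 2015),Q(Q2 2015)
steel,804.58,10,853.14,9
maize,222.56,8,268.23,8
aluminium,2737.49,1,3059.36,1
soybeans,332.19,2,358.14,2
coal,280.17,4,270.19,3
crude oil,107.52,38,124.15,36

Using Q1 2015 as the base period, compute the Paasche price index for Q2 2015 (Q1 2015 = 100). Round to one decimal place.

110.2

Paasche price index uses current-period quantities as weights.
ΣP(Q2 2015)·Q(Q2 2015) = 853.14×9 + 268.23×8 + 3059.36×1 + 358.14×2 + 270.19×3 + 124.15×36 = 7678.26 + 2145.84 + 3059.36 + 716.28 + 810.57 + 4469.4 = 18879.71
ΣP(Q1 2015)·Q(Q2 2015) = 804.58×9 + 222.56×8 + 2737.49×1 + 332.19×2 + 280.17×3 + 107.52×36 = 7241.22 + 1780.48 + 2737.49 + 664.38 + 840.51 + 3870.72 = 17134.8
Index = 18879.71 / 17134.8 × 100 = 110.1834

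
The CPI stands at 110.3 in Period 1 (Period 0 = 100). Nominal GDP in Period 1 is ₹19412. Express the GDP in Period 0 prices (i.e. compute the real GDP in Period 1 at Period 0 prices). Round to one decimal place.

Real = Nominal ÷ (Index/100) = 19412 ÷ (110.3/100)
     = 19412 ÷ 1.103 = 17599.2747

17599.3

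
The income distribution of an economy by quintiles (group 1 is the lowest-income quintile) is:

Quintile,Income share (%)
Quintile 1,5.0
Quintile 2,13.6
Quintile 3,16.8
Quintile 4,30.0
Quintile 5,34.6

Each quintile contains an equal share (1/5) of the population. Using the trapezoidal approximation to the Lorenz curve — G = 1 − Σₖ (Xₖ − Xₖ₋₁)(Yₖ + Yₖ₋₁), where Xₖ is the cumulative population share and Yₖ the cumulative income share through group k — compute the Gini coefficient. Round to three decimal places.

Cumulative income shares Yₖ: 0.0500, 0.1860, 0.3540, 0.6540, 1.0000
Σ (Xₖ−Xₖ₋₁)(Yₖ+Yₖ₋₁) = (1/5)(0.0500+0.0000) + (1/5)(0.1860+0.0500) + (1/5)(0.3540+0.1860) + (1/5)(0.6540+0.3540) + (1/5)(1.0000+0.6540)
  = 0.0100 + 0.0472 + 0.1080 + 0.2016 + 0.3308 = 0.6976
G = 1 − 0.6976 = 0.3024

0.302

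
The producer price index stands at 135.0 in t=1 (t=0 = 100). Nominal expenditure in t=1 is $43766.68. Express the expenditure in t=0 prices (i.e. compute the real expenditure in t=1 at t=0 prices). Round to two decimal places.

32419.76

Real = Nominal ÷ (Index/100) = 43766.68 ÷ (135.0/100)
     = 43766.68 ÷ 1.350 = 32419.7630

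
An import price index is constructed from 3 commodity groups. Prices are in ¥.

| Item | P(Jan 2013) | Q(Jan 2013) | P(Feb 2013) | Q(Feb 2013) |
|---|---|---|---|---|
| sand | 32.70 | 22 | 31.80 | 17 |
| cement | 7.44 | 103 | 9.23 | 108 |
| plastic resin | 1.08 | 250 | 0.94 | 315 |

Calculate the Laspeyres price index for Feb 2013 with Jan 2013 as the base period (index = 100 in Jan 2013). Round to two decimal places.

Laspeyres price index uses base-period quantities as weights.
ΣP(Feb 2013)·Q(Jan 2013) = 31.80×22 + 9.23×103 + 0.94×250 = 699.6 + 950.69 + 235 = 1885.29
ΣP(Jan 2013)·Q(Jan 2013) = 32.70×22 + 7.44×103 + 1.08×250 = 719.4 + 766.32 + 270 = 1755.72
Index = 1885.29 / 1755.72 × 100 = 107.3799

107.38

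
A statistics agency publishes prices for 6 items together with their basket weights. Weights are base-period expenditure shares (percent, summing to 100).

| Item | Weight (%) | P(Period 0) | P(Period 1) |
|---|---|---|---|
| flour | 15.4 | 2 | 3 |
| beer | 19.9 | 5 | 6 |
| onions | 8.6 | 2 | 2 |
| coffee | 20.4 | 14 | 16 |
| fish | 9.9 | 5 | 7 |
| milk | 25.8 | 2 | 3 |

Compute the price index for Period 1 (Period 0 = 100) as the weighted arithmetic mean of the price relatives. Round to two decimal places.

131.45

flour: 15.4 × (3/2) = 15.4 × 1.500000 = 23.1000
beer: 19.9 × (6/5) = 19.9 × 1.200000 = 23.8800
onions: 8.6 × (2/2) = 8.6 × 1.000000 = 8.6000
coffee: 20.4 × (16/14) = 20.4 × 1.142857 = 23.3143
fish: 9.9 × (7/5) = 9.9 × 1.400000 = 13.8600
milk: 25.8 × (3/2) = 25.8 × 1.500000 = 38.7000
Index = Σ wᵢ·(p₁ᵢ/p₀ᵢ) = 23.1000 + 23.8800 + 8.6000 + 23.3143 + 13.8600 + 38.7000 = 131.4543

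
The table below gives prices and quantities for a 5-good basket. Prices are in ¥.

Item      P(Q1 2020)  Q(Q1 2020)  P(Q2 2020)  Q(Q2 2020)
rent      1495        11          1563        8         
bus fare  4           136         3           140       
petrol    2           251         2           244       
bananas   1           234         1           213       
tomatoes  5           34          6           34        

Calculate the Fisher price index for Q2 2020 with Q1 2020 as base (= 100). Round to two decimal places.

103.44

Laspeyres component (base-period weights):
ΣP(Q2 2020)Q(Q1 2020) = 1563×11 + 3×136 + 2×251 + 1×234 + 6×34 = 17193 + 408 + 502 + 234 + 204 = 18541
ΣP(Q1 2020)Q(Q1 2020) = 1495×11 + 4×136 + 2×251 + 1×234 + 5×34 = 16445 + 544 + 502 + 234 + 170 = 17895
L = 18541 / 17895 × 100 = 103.6099
Paasche component (current-period weights):
ΣP(Q2 2020)Q(Q2 2020) = 1563×8 + 3×140 + 2×244 + 1×213 + 6×34 = 12504 + 420 + 488 + 213 + 204 = 13829
ΣP(Q1 2020)Q(Q2 2020) = 1495×8 + 4×140 + 2×244 + 1×213 + 5×34 = 11960 + 560 + 488 + 213 + 170 = 13391
P = 13829 / 13391 × 100 = 103.2709
Fisher = √(L × P) = √(103.6099 × 103.2709) = 103.4403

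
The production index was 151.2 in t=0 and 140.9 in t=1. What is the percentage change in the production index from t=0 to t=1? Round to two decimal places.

-6.81%

Change = (140.9 − 151.2) / 151.2 × 100
       = -10.3 / 151.2 × 100 = -6.8122%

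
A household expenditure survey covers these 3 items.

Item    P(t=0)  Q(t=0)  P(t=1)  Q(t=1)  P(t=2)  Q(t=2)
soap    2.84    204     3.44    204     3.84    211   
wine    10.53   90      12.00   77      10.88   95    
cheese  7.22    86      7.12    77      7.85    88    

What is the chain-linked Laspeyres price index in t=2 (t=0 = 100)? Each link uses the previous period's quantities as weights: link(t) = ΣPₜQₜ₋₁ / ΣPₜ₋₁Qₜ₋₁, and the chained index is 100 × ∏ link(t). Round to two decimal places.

114.10

Link t=0→t=1:
ΣP(t=1)Q(t=0) = 3.44×204 + 12.00×90 + 7.12×86 = 701.76 + 1080 + 612.32 = 2394.08
ΣP(t=0)Q(t=0) = 2.84×204 + 10.53×90 + 7.22×86 = 579.36 + 947.7 + 620.92 = 2147.98
link = 2394.08/2147.98 = 1.114573
Link t=1→t=2:
ΣP(t=2)Q(t=1) = 3.84×204 + 10.88×77 + 7.85×77 = 783.36 + 837.76 + 604.45 = 2225.57
ΣP(t=1)Q(t=1) = 3.44×204 + 12.00×77 + 7.12×77 = 701.76 + 924 + 548.24 = 2174
link = 2225.57/2174 = 1.023721
Chained index = 100 × 1.114573 × 1.023721 = 114.1012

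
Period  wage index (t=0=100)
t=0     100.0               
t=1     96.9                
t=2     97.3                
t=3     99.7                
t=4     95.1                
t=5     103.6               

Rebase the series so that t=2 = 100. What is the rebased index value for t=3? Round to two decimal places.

Rebased(t=3) = 99.7 / 97.3 × 100 = 102.4666

102.47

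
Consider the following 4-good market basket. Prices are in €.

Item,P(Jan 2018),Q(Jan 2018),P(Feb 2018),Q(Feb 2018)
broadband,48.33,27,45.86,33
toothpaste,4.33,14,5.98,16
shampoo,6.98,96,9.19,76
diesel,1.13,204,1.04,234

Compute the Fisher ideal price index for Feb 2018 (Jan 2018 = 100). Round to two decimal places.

105.17

Laspeyres component (base-period weights):
ΣP(Feb 2018)Q(Jan 2018) = 45.86×27 + 5.98×14 + 9.19×96 + 1.04×204 = 1238.22 + 83.72 + 882.24 + 212.16 = 2416.34
ΣP(Jan 2018)Q(Jan 2018) = 48.33×27 + 4.33×14 + 6.98×96 + 1.13×204 = 1304.91 + 60.62 + 670.08 + 230.52 = 2266.13
L = 2416.34 / 2266.13 × 100 = 106.6285
Paasche component (current-period weights):
ΣP(Feb 2018)Q(Feb 2018) = 45.86×33 + 5.98×16 + 9.19×76 + 1.04×234 = 1513.38 + 95.68 + 698.44 + 243.36 = 2550.86
ΣP(Jan 2018)Q(Feb 2018) = 48.33×33 + 4.33×16 + 6.98×76 + 1.13×234 = 1594.89 + 69.28 + 530.48 + 264.42 = 2459.07
P = 2550.86 / 2459.07 × 100 = 103.7327
Fisher = √(L × P) = √(106.6285 × 103.7327) = 105.1706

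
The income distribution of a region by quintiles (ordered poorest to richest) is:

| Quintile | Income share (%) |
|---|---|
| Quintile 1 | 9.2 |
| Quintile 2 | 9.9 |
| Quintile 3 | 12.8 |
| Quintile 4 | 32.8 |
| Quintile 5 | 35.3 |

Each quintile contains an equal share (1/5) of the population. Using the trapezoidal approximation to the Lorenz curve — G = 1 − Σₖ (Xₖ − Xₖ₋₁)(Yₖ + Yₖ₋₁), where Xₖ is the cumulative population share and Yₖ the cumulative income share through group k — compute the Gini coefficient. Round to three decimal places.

0.300

Cumulative income shares Yₖ: 0.0920, 0.1910, 0.3190, 0.6470, 1.0000
Σ (Xₖ−Xₖ₋₁)(Yₖ+Yₖ₋₁) = (1/5)(0.0920+0.0000) + (1/5)(0.1910+0.0920) + (1/5)(0.3190+0.1910) + (1/5)(0.6470+0.3190) + (1/5)(1.0000+0.6470)
  = 0.0184 + 0.0566 + 0.1020 + 0.1932 + 0.3294 = 0.6996
G = 1 − 0.6996 = 0.3004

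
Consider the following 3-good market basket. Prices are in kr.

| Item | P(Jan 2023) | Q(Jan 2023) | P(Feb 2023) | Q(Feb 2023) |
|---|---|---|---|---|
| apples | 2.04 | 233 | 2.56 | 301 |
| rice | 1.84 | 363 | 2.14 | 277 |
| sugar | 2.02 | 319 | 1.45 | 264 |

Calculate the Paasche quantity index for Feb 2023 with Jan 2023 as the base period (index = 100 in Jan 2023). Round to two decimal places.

95.11

Paasche quantity index uses current-period prices as weights.
ΣP(Feb 2023)·Q(Feb 2023) = 2.56×301 + 2.14×277 + 1.45×264 = 770.56 + 592.78 + 382.8 = 1746.14
ΣP(Feb 2023)·Q(Jan 2023) = 2.56×233 + 2.14×363 + 1.45×319 = 596.48 + 776.82 + 462.55 = 1835.85
Index = 1746.14 / 1835.85 × 100 = 95.1134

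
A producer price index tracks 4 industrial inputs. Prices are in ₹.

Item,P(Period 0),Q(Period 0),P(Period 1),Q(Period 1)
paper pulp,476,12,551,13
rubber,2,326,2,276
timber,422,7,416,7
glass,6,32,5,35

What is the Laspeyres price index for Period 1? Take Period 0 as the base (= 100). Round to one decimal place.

108.7

Laspeyres price index uses base-period quantities as weights.
ΣP(Period 1)·Q(Period 0) = 551×12 + 2×326 + 416×7 + 5×32 = 6612 + 652 + 2912 + 160 = 10336
ΣP(Period 0)·Q(Period 0) = 476×12 + 2×326 + 422×7 + 6×32 = 5712 + 652 + 2954 + 192 = 9510
Index = 10336 / 9510 × 100 = 108.6856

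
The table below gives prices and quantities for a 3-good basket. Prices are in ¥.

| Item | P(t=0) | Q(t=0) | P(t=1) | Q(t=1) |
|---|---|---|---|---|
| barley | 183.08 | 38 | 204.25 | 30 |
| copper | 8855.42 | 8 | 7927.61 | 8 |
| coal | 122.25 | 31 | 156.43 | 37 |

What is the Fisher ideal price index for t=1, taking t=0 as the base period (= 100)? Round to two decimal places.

93.18

Laspeyres component (base-period weights):
ΣP(t=1)Q(t=0) = 204.25×38 + 7927.61×8 + 156.43×31 = 7761.5 + 63420.88 + 4849.33 = 76031.71
ΣP(t=0)Q(t=0) = 183.08×38 + 8855.42×8 + 122.25×31 = 6957.04 + 70843.36 + 3789.75 = 81590.15
L = 76031.71 / 81590.15 × 100 = 93.1874
Paasche component (current-period weights):
ΣP(t=1)Q(t=1) = 204.25×30 + 7927.61×8 + 156.43×37 = 6127.5 + 63420.88 + 5787.91 = 75336.29
ΣP(t=0)Q(t=1) = 183.08×30 + 8855.42×8 + 122.25×37 = 5492.4 + 70843.36 + 4523.25 = 80859.01
P = 75336.29 / 80859.01 × 100 = 93.1699
Fisher = √(L × P) = √(93.1874 × 93.1699) = 93.1787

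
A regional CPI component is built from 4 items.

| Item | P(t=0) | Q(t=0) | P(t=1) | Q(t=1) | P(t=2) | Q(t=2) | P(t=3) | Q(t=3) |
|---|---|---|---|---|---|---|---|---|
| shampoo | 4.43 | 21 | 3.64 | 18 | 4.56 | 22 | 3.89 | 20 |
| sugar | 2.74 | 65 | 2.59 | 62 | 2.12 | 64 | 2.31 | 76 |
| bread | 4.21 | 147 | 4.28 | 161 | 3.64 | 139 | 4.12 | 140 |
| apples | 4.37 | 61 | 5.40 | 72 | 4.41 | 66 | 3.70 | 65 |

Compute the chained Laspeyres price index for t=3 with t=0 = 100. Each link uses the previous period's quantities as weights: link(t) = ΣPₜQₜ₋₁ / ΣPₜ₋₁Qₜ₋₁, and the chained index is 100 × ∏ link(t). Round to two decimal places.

Link t=0→t=1:
ΣP(t=1)Q(t=0) = 3.64×21 + 2.59×65 + 4.28×147 + 5.40×61 = 76.44 + 168.35 + 629.16 + 329.4 = 1203.35
ΣP(t=0)Q(t=0) = 4.43×21 + 2.74×65 + 4.21×147 + 4.37×61 = 93.03 + 178.1 + 618.87 + 266.57 = 1156.57
link = 1203.35/1156.57 = 1.040447
Link t=1→t=2:
ΣP(t=2)Q(t=1) = 4.56×18 + 2.12×62 + 3.64×161 + 4.41×72 = 82.08 + 131.44 + 586.04 + 317.52 = 1117.08
ΣP(t=1)Q(t=1) = 3.64×18 + 2.59×62 + 4.28×161 + 5.40×72 = 65.52 + 160.58 + 689.08 + 388.8 = 1303.98
link = 1117.08/1303.98 = 0.856670
Link t=2→t=3:
ΣP(t=3)Q(t=2) = 3.89×22 + 2.31×64 + 4.12×139 + 3.70×66 = 85.58 + 147.84 + 572.68 + 244.2 = 1050.3
ΣP(t=2)Q(t=2) = 4.56×22 + 2.12×64 + 3.64×139 + 4.41×66 = 100.32 + 135.68 + 505.96 + 291.06 = 1033.02
link = 1050.3/1033.02 = 1.016728
Chained index = 100 × 1.040447 × 0.856670 × 1.016728 = 90.6229

90.62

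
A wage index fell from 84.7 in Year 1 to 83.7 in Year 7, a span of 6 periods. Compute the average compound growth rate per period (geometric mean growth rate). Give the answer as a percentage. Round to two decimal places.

Growth factor = (83.7/84.7)^(1/6) = (0.988194)^(1/6) = 0.998023
Growth rate = 0.998023 − 1 = -0.001977 = -0.1977%

-0.20%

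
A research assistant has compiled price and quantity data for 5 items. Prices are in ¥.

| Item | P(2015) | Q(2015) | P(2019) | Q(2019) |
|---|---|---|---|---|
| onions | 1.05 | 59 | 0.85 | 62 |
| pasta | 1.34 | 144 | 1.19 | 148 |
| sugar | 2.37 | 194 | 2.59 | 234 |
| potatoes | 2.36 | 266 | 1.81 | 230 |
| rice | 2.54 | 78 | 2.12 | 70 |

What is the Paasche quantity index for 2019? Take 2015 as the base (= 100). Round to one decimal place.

Paasche quantity index uses current-period prices as weights.
ΣP(2019)·Q(2019) = 0.85×62 + 1.19×148 + 2.59×234 + 1.81×230 + 2.12×70 = 52.7 + 176.12 + 606.06 + 416.3 + 148.4 = 1399.58
ΣP(2019)·Q(2015) = 0.85×59 + 1.19×144 + 2.59×194 + 1.81×266 + 2.12×78 = 50.15 + 171.36 + 502.46 + 481.46 + 165.36 = 1370.79
Index = 1399.58 / 1370.79 × 100 = 102.1002

102.1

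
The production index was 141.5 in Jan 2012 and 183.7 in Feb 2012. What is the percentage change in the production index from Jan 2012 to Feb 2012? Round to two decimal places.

29.82%

Change = (183.7 − 141.5) / 141.5 × 100
       = 42.2 / 141.5 × 100 = 29.8233%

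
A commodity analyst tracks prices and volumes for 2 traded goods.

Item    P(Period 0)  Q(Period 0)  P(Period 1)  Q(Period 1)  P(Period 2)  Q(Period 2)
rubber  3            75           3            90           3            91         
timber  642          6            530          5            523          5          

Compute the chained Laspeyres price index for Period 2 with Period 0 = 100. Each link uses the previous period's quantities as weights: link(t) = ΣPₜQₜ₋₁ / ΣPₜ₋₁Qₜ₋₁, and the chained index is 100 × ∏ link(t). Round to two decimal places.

82.52

Link Period 0→Period 1:
ΣP(Period 1)Q(Period 0) = 3×75 + 530×6 = 225 + 3180 = 3405
ΣP(Period 0)Q(Period 0) = 3×75 + 642×6 = 225 + 3852 = 4077
link = 3405/4077 = 0.835173
Link Period 1→Period 2:
ΣP(Period 2)Q(Period 1) = 3×90 + 523×5 = 270 + 2615 = 2885
ΣP(Period 1)Q(Period 1) = 3×90 + 530×5 = 270 + 2650 = 2920
link = 2885/2920 = 0.988014
Chained index = 100 × 0.835173 × 0.988014 = 82.5162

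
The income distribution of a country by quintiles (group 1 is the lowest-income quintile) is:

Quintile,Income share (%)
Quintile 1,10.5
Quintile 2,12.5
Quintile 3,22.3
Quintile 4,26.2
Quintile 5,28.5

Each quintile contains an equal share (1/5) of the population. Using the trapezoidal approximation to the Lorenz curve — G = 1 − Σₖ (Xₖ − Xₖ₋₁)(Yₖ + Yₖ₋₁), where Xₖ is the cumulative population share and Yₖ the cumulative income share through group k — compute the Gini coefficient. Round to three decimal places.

Cumulative income shares Yₖ: 0.1050, 0.2300, 0.4530, 0.7150, 1.0000
Σ (Xₖ−Xₖ₋₁)(Yₖ+Yₖ₋₁) = (1/5)(0.1050+0.0000) + (1/5)(0.2300+0.1050) + (1/5)(0.4530+0.2300) + (1/5)(0.7150+0.4530) + (1/5)(1.0000+0.7150)
  = 0.0210 + 0.0670 + 0.1366 + 0.2336 + 0.3430 = 0.8012
G = 1 − 0.8012 = 0.1988

0.199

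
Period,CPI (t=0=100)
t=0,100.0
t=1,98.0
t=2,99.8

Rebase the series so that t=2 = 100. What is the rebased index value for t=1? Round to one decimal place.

Rebased(t=1) = 98.0 / 99.8 × 100 = 98.1964

98.2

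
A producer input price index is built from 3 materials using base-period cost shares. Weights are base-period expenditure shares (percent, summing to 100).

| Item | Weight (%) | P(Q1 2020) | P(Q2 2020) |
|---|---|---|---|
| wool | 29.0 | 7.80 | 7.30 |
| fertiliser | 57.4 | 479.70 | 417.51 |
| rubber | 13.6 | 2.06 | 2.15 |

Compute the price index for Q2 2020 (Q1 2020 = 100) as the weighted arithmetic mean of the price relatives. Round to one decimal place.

wool: 29.0 × (7.30/7.80) = 29.0 × 0.935897 = 27.1410
fertiliser: 57.4 × (417.51/479.70) = 57.4 × 0.870356 = 49.9585
rubber: 13.6 × (2.15/2.06) = 13.6 × 1.043689 = 14.1942
Index = Σ wᵢ·(p₁ᵢ/p₀ᵢ) = 27.1410 + 49.9585 + 14.1942 = 91.2937

91.3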